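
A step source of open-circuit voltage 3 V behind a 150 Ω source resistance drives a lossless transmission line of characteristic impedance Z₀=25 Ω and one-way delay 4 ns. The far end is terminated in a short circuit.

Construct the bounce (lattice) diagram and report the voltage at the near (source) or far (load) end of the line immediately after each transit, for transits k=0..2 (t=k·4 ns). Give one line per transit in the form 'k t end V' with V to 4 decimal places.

0 0 source 0.4286
1 4 load 0.0000
2 8 source -0.3061

Γ_L=-1.000000, Γ_S=0.714286; launch V₁=3·25/175=0.428571
k=0 src: V=0.4286
k=1 load: inc=0.428571, refl=0.428571·-1.000000=-0.4286; V=0.000000+0.428571+-0.428571=0.0000
k=2 src: inc=-0.428571, refl=-0.428571·0.714286=-0.3061; V=0.428571+-0.428571+-0.306122=-0.3061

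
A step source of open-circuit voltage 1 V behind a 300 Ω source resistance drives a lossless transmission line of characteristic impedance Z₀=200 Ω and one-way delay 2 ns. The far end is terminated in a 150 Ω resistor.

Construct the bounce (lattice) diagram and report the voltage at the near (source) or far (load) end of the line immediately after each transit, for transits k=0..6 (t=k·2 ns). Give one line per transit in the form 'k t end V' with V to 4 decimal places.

Γ_L=-0.142857, Γ_S=0.200000; launch V₁=1·200/500=0.400000
k=0 src: V=0.4000
k=1 load: inc=0.400000, refl=0.400000·-0.142857=-0.0571; V=0.000000+0.400000+-0.057143=0.3429
k=2 src: inc=-0.057143, refl=-0.057143·0.200000=-0.0114; V=0.400000+-0.057143+-0.011429=0.3314
k=3 load: inc=-0.011429, refl=-0.011429·-0.142857=0.0016; V=0.342857+-0.011429+0.001633=0.3331
k=4 src: inc=0.001633, refl=0.001633·0.200000=0.0003; V=0.331429+0.001633+0.000327=0.3334
k=5 load: inc=0.000327, refl=0.000327·-0.142857=-0.0000; V=0.333061+0.000327+-0.000047=0.3333
k=6 src: inc=-0.000047, refl=-0.000047·0.200000=-0.0000; V=0.333388+-0.000047+-0.000009=0.3333

0 0 source 0.4000
1 2 load 0.3429
2 4 source 0.3314
3 6 load 0.3331
4 8 source 0.3334
5 10 load 0.3333
6 12 source 0.3333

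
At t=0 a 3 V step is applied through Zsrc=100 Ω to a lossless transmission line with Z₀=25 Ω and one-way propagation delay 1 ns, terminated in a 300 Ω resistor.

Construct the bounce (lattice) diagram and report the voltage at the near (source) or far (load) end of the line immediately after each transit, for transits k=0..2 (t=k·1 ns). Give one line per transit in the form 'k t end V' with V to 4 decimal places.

0 0 source 0.6000
1 1 load 1.1077
2 2 source 1.4123

Γ_L=0.846154, Γ_S=0.600000; launch V₁=3·25/125=0.600000
k=0 src: V=0.6000
k=1 load: inc=0.600000, refl=0.600000·0.846154=0.5077; V=0.000000+0.600000+0.507692=1.1077
k=2 src: inc=0.507692, refl=0.507692·0.600000=0.3046; V=0.600000+0.507692+0.304615=1.4123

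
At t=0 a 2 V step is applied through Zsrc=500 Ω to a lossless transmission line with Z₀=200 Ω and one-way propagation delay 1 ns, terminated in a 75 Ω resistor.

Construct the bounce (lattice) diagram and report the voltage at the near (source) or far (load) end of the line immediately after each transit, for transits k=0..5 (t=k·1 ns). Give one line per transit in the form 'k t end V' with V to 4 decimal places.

Γ_L=-0.454545, Γ_S=0.428571; launch V₁=2·200/700=0.571429
k=0 src: V=0.5714
k=1 load: inc=0.571429, refl=0.571429·-0.454545=-0.2597; V=0.000000+0.571429+-0.259740=0.3117
k=2 src: inc=-0.259740, refl=-0.259740·0.428571=-0.1113; V=0.571429+-0.259740+-0.111317=0.2004
k=3 load: inc=-0.111317, refl=-0.111317·-0.454545=0.0506; V=0.311688+-0.111317+0.050599=0.2510
k=4 src: inc=0.050599, refl=0.050599·0.428571=0.0217; V=0.200371+0.050599+0.021685=0.2727
k=5 load: inc=0.021685, refl=0.021685·-0.454545=-0.0099; V=0.250970+0.021685+-0.009857=0.2628

0 0 source 0.5714
1 1 load 0.3117
2 2 source 0.2004
3 3 load 0.2510
4 4 source 0.2727
5 5 load 0.2628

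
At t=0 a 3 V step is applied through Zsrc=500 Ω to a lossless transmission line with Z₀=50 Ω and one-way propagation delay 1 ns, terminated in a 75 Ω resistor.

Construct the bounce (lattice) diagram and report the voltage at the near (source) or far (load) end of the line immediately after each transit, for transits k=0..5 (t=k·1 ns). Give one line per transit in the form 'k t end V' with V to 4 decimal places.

0 0 source 0.2727
1 1 load 0.3273
2 2 source 0.3719
3 3 load 0.3808
4 4 source 0.3881
5 5 load 0.3896

Γ_L=0.200000, Γ_S=0.818182; launch V₁=3·50/550=0.272727
k=0 src: V=0.2727
k=1 load: inc=0.272727, refl=0.272727·0.200000=0.0545; V=0.000000+0.272727+0.054545=0.3273
k=2 src: inc=0.054545, refl=0.054545·0.818182=0.0446; V=0.272727+0.054545+0.044628=0.3719
k=3 load: inc=0.044628, refl=0.044628·0.200000=0.0089; V=0.327273+0.044628+0.008926=0.3808
k=4 src: inc=0.008926, refl=0.008926·0.818182=0.0073; V=0.371901+0.008926+0.007303=0.3881
k=5 load: inc=0.007303, refl=0.007303·0.200000=0.0015; V=0.380826+0.007303+0.001461=0.3896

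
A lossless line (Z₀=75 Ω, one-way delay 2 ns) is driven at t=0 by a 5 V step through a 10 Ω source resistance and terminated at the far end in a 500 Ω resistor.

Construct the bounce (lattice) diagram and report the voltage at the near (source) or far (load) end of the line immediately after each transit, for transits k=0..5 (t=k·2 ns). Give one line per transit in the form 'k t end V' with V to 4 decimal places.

0 0 source 4.4118
1 2 load 7.6726
2 4 source 5.1790
3 6 load 3.3359
4 8 source 4.7454
5 10 load 5.7871

Γ_L=0.739130, Γ_S=-0.764706; launch V₁=5·75/85=4.411765
k=0 src: V=4.4118
k=1 load: inc=4.411765, refl=4.411765·0.739130=3.2609; V=0.000000+4.411765+3.260870=7.6726
k=2 src: inc=3.260870, refl=3.260870·-0.764706=-2.4936; V=4.411765+3.260870+-2.493606=5.1790
k=3 load: inc=-2.493606, refl=-2.493606·0.739130=-1.8431; V=7.672634+-2.493606+-1.843100=3.3359
k=4 src: inc=-1.843100, refl=-1.843100·-0.764706=1.4094; V=5.179028+-1.843100+1.409430=4.7454
k=5 load: inc=1.409430, refl=1.409430·0.739130=1.0418; V=3.335928+1.409430+1.041752=5.7871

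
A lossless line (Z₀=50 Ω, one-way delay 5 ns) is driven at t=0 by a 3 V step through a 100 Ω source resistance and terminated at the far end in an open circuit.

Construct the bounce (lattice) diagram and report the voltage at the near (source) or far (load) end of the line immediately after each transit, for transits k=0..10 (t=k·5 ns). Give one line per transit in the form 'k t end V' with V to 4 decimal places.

Γ_L=1.000000, Γ_S=0.333333; launch V₁=3·50/150=1.000000
k=0 src: V=1.0000
k=1 load: inc=1.000000, refl=1.000000·1.000000=1.0000; V=0.000000+1.000000+1.000000=2.0000
k=2 src: inc=1.000000, refl=1.000000·0.333333=0.3333; V=1.000000+1.000000+0.333333=2.3333
k=3 load: inc=0.333333, refl=0.333333·1.000000=0.3333; V=2.000000+0.333333+0.333333=2.6667
k=4 src: inc=0.333333, refl=0.333333·0.333333=0.1111; V=2.333333+0.333333+0.111111=2.7778
k=5 load: inc=0.111111, refl=0.111111·1.000000=0.1111; V=2.666667+0.111111+0.111111=2.8889
k=6 src: inc=0.111111, refl=0.111111·0.333333=0.0370; V=2.777778+0.111111+0.037037=2.9259
k=7 load: inc=0.037037, refl=0.037037·1.000000=0.0370; V=2.888889+0.037037+0.037037=2.9630
k=8 src: inc=0.037037, refl=0.037037·0.333333=0.0123; V=2.925926+0.037037+0.012346=2.9753
k=9 load: inc=0.012346, refl=0.012346·1.000000=0.0123; V=2.962963+0.012346+0.012346=2.9877
k=10 src: inc=0.012346, refl=0.012346·0.333333=0.0041; V=2.975309+0.012346+0.004115=2.9918

0 0 source 1.0000
1 5 load 2.0000
2 10 source 2.3333
3 15 load 2.6667
4 20 source 2.7778
5 25 load 2.8889
6 30 source 2.9259
7 35 load 2.9630
8 40 source 2.9753
9 45 load 2.9877
10 50 source 2.9918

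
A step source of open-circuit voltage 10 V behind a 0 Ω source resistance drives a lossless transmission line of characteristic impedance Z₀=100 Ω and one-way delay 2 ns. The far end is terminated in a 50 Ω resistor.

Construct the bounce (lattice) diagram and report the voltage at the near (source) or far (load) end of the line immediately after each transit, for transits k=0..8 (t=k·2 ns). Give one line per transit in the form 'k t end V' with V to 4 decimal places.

0 0 source 10.0000
1 2 load 6.6667
2 4 source 10.0000
3 6 load 8.8889
4 8 source 10.0000
5 10 load 9.6296
6 12 source 10.0000
7 14 load 9.8765
8 16 source 10.0000

Γ_L=-0.333333, Γ_S=-1.000000; launch V₁=10·100/100=10.000000
k=0 src: V=10.0000
k=1 load: inc=10.000000, refl=10.000000·-0.333333=-3.3333; V=0.000000+10.000000+-3.333333=6.6667
k=2 src: inc=-3.333333, refl=-3.333333·-1.000000=3.3333; V=10.000000+-3.333333+3.333333=10.0000
k=3 load: inc=3.333333, refl=3.333333·-0.333333=-1.1111; V=6.666667+3.333333+-1.111111=8.8889
k=4 src: inc=-1.111111, refl=-1.111111·-1.000000=1.1111; V=10.000000+-1.111111+1.111111=10.0000
k=5 load: inc=1.111111, refl=1.111111·-0.333333=-0.3704; V=8.888889+1.111111+-0.370370=9.6296
k=6 src: inc=-0.370370, refl=-0.370370·-1.000000=0.3704; V=10.000000+-0.370370+0.370370=10.0000
k=7 load: inc=0.370370, refl=0.370370·-0.333333=-0.1235; V=9.629630+0.370370+-0.123457=9.8765
k=8 src: inc=-0.123457, refl=-0.123457·-1.000000=0.1235; V=10.000000+-0.123457+0.123457=10.0000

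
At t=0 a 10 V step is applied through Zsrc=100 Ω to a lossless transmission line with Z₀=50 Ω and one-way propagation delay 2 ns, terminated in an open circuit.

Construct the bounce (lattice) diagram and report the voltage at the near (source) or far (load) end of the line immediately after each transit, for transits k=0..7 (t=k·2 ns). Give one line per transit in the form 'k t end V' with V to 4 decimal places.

Γ_L=1.000000, Γ_S=0.333333; launch V₁=10·50/150=3.333333
k=0 src: V=3.3333
k=1 load: inc=3.333333, refl=3.333333·1.000000=3.3333; V=0.000000+3.333333+3.333333=6.6667
k=2 src: inc=3.333333, refl=3.333333·0.333333=1.1111; V=3.333333+3.333333+1.111111=7.7778
k=3 load: inc=1.111111, refl=1.111111·1.000000=1.1111; V=6.666667+1.111111+1.111111=8.8889
k=4 src: inc=1.111111, refl=1.111111·0.333333=0.3704; V=7.777778+1.111111+0.370370=9.2593
k=5 load: inc=0.370370, refl=0.370370·1.000000=0.3704; V=8.888889+0.370370+0.370370=9.6296
k=6 src: inc=0.370370, refl=0.370370·0.333333=0.1235; V=9.259259+0.370370+0.123457=9.7531
k=7 load: inc=0.123457, refl=0.123457·1.000000=0.1235; V=9.629630+0.123457+0.123457=9.8765

0 0 source 3.3333
1 2 load 6.6667
2 4 source 7.7778
3 6 load 8.8889
4 8 source 9.2593
5 10 load 9.6296
6 12 source 9.7531
7 14 load 9.8765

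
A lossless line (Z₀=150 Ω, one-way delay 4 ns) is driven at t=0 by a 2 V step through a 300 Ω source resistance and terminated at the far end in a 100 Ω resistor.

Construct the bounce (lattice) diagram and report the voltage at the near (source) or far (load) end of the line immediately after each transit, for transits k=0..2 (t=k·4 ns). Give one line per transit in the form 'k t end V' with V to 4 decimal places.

Γ_L=-0.200000, Γ_S=0.333333; launch V₁=2·150/450=0.666667
k=0 src: V=0.6667
k=1 load: inc=0.666667, refl=0.666667·-0.200000=-0.1333; V=0.000000+0.666667+-0.133333=0.5333
k=2 src: inc=-0.133333, refl=-0.133333·0.333333=-0.0444; V=0.666667+-0.133333+-0.044444=0.4889

0 0 source 0.6667
1 4 load 0.5333
2 8 source 0.4889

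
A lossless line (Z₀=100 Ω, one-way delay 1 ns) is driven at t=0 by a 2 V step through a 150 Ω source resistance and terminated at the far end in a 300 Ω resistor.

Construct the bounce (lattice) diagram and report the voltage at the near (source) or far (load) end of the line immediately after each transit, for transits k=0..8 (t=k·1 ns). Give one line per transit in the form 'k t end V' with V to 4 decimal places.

Γ_L=0.500000, Γ_S=0.200000; launch V₁=2·100/250=0.800000
k=0 src: V=0.8000
k=1 load: inc=0.800000, refl=0.800000·0.500000=0.4000; V=0.000000+0.800000+0.400000=1.2000
k=2 src: inc=0.400000, refl=0.400000·0.200000=0.0800; V=0.800000+0.400000+0.080000=1.2800
k=3 load: inc=0.080000, refl=0.080000·0.500000=0.0400; V=1.200000+0.080000+0.040000=1.3200
k=4 src: inc=0.040000, refl=0.040000·0.200000=0.0080; V=1.280000+0.040000+0.008000=1.3280
k=5 load: inc=0.008000, refl=0.008000·0.500000=0.0040; V=1.320000+0.008000+0.004000=1.3320
k=6 src: inc=0.004000, refl=0.004000·0.200000=0.0008; V=1.328000+0.004000+0.000800=1.3328
k=7 load: inc=0.000800, refl=0.000800·0.500000=0.0004; V=1.332000+0.000800+0.000400=1.3332
k=8 src: inc=0.000400, refl=0.000400·0.200000=0.0001; V=1.332800+0.000400+0.000080=1.3333

0 0 source 0.8000
1 1 load 1.2000
2 2 source 1.2800
3 3 load 1.3200
4 4 source 1.3280
5 5 load 1.3320
6 6 source 1.3328
7 7 load 1.3332
8 8 source 1.3333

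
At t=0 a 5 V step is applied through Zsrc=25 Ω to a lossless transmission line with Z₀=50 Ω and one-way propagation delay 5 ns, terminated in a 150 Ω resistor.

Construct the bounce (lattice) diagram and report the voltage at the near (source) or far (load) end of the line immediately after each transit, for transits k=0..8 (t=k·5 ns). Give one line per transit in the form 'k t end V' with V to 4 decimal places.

Γ_L=0.500000, Γ_S=-0.333333; launch V₁=5·50/75=3.333333
k=0 src: V=3.3333
k=1 load: inc=3.333333, refl=3.333333·0.500000=1.6667; V=0.000000+3.333333+1.666667=5.0000
k=2 src: inc=1.666667, refl=1.666667·-0.333333=-0.5556; V=3.333333+1.666667+-0.555556=4.4444
k=3 load: inc=-0.555556, refl=-0.555556·0.500000=-0.2778; V=5.000000+-0.555556+-0.277778=4.1667
k=4 src: inc=-0.277778, refl=-0.277778·-0.333333=0.0926; V=4.444444+-0.277778+0.092593=4.2593
k=5 load: inc=0.092593, refl=0.092593·0.500000=0.0463; V=4.166667+0.092593+0.046296=4.3056
k=6 src: inc=0.046296, refl=0.046296·-0.333333=-0.0154; V=4.259259+0.046296+-0.015432=4.2901
k=7 load: inc=-0.015432, refl=-0.015432·0.500000=-0.0077; V=4.305556+-0.015432+-0.007716=4.2824
k=8 src: inc=-0.007716, refl=-0.007716·-0.333333=0.0026; V=4.290123+-0.007716+0.002572=4.2850

0 0 source 3.3333
1 5 load 5.0000
2 10 source 4.4444
3 15 load 4.1667
4 20 source 4.2593
5 25 load 4.3056
6 30 source 4.2901
7 35 load 4.2824
8 40 source 4.2850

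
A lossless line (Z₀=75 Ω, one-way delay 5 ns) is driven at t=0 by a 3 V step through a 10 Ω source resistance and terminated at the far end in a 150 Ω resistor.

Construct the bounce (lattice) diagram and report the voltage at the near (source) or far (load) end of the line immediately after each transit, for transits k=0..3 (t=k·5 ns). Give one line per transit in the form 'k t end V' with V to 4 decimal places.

0 0 source 2.6471
1 5 load 3.5294
2 10 source 2.8547
3 15 load 2.6298

Γ_L=0.333333, Γ_S=-0.764706; launch V₁=3·75/85=2.647059
k=0 src: V=2.6471
k=1 load: inc=2.647059, refl=2.647059·0.333333=0.8824; V=0.000000+2.647059+0.882353=3.5294
k=2 src: inc=0.882353, refl=0.882353·-0.764706=-0.6747; V=2.647059+0.882353+-0.674740=2.8547
k=3 load: inc=-0.674740, refl=-0.674740·0.333333=-0.2249; V=3.529412+-0.674740+-0.224913=2.6298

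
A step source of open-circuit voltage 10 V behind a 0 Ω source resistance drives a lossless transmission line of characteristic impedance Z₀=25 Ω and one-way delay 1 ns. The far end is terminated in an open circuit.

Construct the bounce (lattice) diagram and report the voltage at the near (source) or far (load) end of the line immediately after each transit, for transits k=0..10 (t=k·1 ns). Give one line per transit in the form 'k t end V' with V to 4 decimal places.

0 0 source 10.0000
1 1 load 20.0000
2 2 source 10.0000
3 3 load 0.0000
4 4 source 10.0000
5 5 load 20.0000
6 6 source 10.0000
7 7 load 0.0000
8 8 source 10.0000
9 9 load 20.0000
10 10 source 10.0000

Γ_L=1.000000, Γ_S=-1.000000; launch V₁=10·25/25=10.000000
k=0 src: V=10.0000
k=1 load: inc=10.000000, refl=10.000000·1.000000=10.0000; V=0.000000+10.000000+10.000000=20.0000
k=2 src: inc=10.000000, refl=10.000000·-1.000000=-10.0000; V=10.000000+10.000000+-10.000000=10.0000
k=3 load: inc=-10.000000, refl=-10.000000·1.000000=-10.0000; V=20.000000+-10.000000+-10.000000=0.0000
k=4 src: inc=-10.000000, refl=-10.000000·-1.000000=10.0000; V=10.000000+-10.000000+10.000000=10.0000
k=5 load: inc=10.000000, refl=10.000000·1.000000=10.0000; V=0.000000+10.000000+10.000000=20.0000
k=6 src: inc=10.000000, refl=10.000000·-1.000000=-10.0000; V=10.000000+10.000000+-10.000000=10.0000
k=7 load: inc=-10.000000, refl=-10.000000·1.000000=-10.0000; V=20.000000+-10.000000+-10.000000=0.0000
k=8 src: inc=-10.000000, refl=-10.000000·-1.000000=10.0000; V=10.000000+-10.000000+10.000000=10.0000
k=9 load: inc=10.000000, refl=10.000000·1.000000=10.0000; V=0.000000+10.000000+10.000000=20.0000
k=10 src: inc=10.000000, refl=10.000000·-1.000000=-10.0000; V=10.000000+10.000000+-10.000000=10.0000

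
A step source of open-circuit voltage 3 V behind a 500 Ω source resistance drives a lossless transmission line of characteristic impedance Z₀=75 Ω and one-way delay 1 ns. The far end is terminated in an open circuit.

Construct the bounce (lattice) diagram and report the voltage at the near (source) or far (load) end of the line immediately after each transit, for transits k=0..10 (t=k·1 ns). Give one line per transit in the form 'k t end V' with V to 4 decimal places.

Γ_L=1.000000, Γ_S=0.739130; launch V₁=3·75/575=0.391304
k=0 src: V=0.3913
k=1 load: inc=0.391304, refl=0.391304·1.000000=0.3913; V=0.000000+0.391304+0.391304=0.7826
k=2 src: inc=0.391304, refl=0.391304·0.739130=0.2892; V=0.391304+0.391304+0.289225=1.0718
k=3 load: inc=0.289225, refl=0.289225·1.000000=0.2892; V=0.782609+0.289225+0.289225=1.3611
k=4 src: inc=0.289225, refl=0.289225·0.739130=0.2138; V=1.071834+0.289225+0.213775=1.5748
k=5 load: inc=0.213775, refl=0.213775·1.000000=0.2138; V=1.361059+0.213775+0.213775=1.7886
k=6 src: inc=0.213775, refl=0.213775·0.739130=0.1580; V=1.574834+0.213775+0.158008=1.9466
k=7 load: inc=0.158008, refl=0.158008·1.000000=0.1580; V=1.788609+0.158008+0.158008=2.1046
k=8 src: inc=0.158008, refl=0.158008·0.739130=0.1168; V=1.946616+0.158008+0.116788=2.2214
k=9 load: inc=0.116788, refl=0.116788·1.000000=0.1168; V=2.104624+0.116788+0.116788=2.3382
k=10 src: inc=0.116788, refl=0.116788·0.739130=0.0863; V=2.221412+0.116788+0.086322=2.4245

0 0 source 0.3913
1 1 load 0.7826
2 2 source 1.0718
3 3 load 1.3611
4 4 source 1.5748
5 5 load 1.7886
6 6 source 1.9466
7 7 load 2.1046
8 8 source 2.2214
9 9 load 2.3382
10 10 source 2.4245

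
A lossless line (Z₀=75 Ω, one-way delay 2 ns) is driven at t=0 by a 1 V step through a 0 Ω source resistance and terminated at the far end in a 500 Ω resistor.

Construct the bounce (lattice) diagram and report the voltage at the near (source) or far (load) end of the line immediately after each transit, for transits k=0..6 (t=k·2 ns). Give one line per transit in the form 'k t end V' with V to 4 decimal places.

Γ_L=0.739130, Γ_S=-1.000000; launch V₁=1·75/75=1.000000
k=0 src: V=1.0000
k=1 load: inc=1.000000, refl=1.000000·0.739130=0.7391; V=0.000000+1.000000+0.739130=1.7391
k=2 src: inc=0.739130, refl=0.739130·-1.000000=-0.7391; V=1.000000+0.739130+-0.739130=1.0000
k=3 load: inc=-0.739130, refl=-0.739130·0.739130=-0.5463; V=1.739130+-0.739130+-0.546314=0.4537
k=4 src: inc=-0.546314, refl=-0.546314·-1.000000=0.5463; V=1.000000+-0.546314+0.546314=1.0000
k=5 load: inc=0.546314, refl=0.546314·0.739130=0.4038; V=0.453686+0.546314+0.403797=1.4038
k=6 src: inc=0.403797, refl=0.403797·-1.000000=-0.4038; V=1.000000+0.403797+-0.403797=1.0000

0 0 source 1.0000
1 2 load 1.7391
2 4 source 1.0000
3 6 load 0.4537
4 8 source 1.0000
5 10 load 1.4038
6 12 source 1.0000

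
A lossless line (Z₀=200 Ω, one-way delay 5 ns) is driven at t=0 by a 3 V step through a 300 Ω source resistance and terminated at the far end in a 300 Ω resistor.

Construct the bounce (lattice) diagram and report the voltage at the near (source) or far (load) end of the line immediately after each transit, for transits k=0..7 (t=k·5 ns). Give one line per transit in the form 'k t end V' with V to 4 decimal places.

Γ_L=0.200000, Γ_S=0.200000; launch V₁=3·200/500=1.200000
k=0 src: V=1.2000
k=1 load: inc=1.200000, refl=1.200000·0.200000=0.2400; V=0.000000+1.200000+0.240000=1.4400
k=2 src: inc=0.240000, refl=0.240000·0.200000=0.0480; V=1.200000+0.240000+0.048000=1.4880
k=3 load: inc=0.048000, refl=0.048000·0.200000=0.0096; V=1.440000+0.048000+0.009600=1.4976
k=4 src: inc=0.009600, refl=0.009600·0.200000=0.0019; V=1.488000+0.009600+0.001920=1.4995
k=5 load: inc=0.001920, refl=0.001920·0.200000=0.0004; V=1.497600+0.001920+0.000384=1.4999
k=6 src: inc=0.000384, refl=0.000384·0.200000=0.0001; V=1.499520+0.000384+0.000077=1.5000
k=7 load: inc=0.000077, refl=0.000077·0.200000=0.0000; V=1.499904+0.000077+0.000015=1.5000

0 0 source 1.2000
1 5 load 1.4400
2 10 source 1.4880
3 15 load 1.4976
4 20 source 1.4995
5 25 load 1.4999
6 30 source 1.5000
7 35 load 1.5000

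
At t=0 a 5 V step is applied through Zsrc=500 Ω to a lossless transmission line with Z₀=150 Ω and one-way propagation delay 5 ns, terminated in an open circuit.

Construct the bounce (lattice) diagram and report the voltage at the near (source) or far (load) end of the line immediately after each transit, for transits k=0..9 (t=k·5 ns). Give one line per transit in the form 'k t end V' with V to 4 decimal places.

0 0 source 1.1538
1 5 load 2.3077
2 10 source 2.9290
3 15 load 3.5503
4 20 source 3.8848
5 25 load 4.2194
6 30 source 4.3995
7 35 load 4.5797
8 40 source 4.6767
9 45 load 4.7737

Γ_L=1.000000, Γ_S=0.538462; launch V₁=5·150/650=1.153846
k=0 src: V=1.1538
k=1 load: inc=1.153846, refl=1.153846·1.000000=1.1538; V=0.000000+1.153846+1.153846=2.3077
k=2 src: inc=1.153846, refl=1.153846·0.538462=0.6213; V=1.153846+1.153846+0.621302=2.9290
k=3 load: inc=0.621302, refl=0.621302·1.000000=0.6213; V=2.307692+0.621302+0.621302=3.5503
k=4 src: inc=0.621302, refl=0.621302·0.538462=0.3345; V=2.928994+0.621302+0.334547=3.8848
k=5 load: inc=0.334547, refl=0.334547·1.000000=0.3345; V=3.550296+0.334547+0.334547=4.2194
k=6 src: inc=0.334547, refl=0.334547·0.538462=0.1801; V=3.884843+0.334547+0.180141=4.3995
k=7 load: inc=0.180141, refl=0.180141·1.000000=0.1801; V=4.219390+0.180141+0.180141=4.5797
k=8 src: inc=0.180141, refl=0.180141·0.538462=0.0970; V=4.399531+0.180141+0.096999=4.6767
k=9 load: inc=0.096999, refl=0.096999·1.000000=0.0970; V=4.579672+0.096999+0.096999=4.7737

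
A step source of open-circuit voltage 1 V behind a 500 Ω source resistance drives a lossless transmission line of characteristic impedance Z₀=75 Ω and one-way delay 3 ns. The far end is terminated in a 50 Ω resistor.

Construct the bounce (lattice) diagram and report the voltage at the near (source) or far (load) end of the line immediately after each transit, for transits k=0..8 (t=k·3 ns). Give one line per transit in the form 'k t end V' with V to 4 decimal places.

0 0 source 0.1304
1 3 load 0.1043
2 6 source 0.0851
3 9 load 0.0889
4 12 source 0.0918
5 15 load 0.0912
6 18 source 0.0908
7 21 load 0.0909
8 24 source 0.0909

Γ_L=-0.200000, Γ_S=0.739130; launch V₁=1·75/575=0.130435
k=0 src: V=0.1304
k=1 load: inc=0.130435, refl=0.130435·-0.200000=-0.0261; V=0.000000+0.130435+-0.026087=0.1043
k=2 src: inc=-0.026087, refl=-0.026087·0.739130=-0.0193; V=0.130435+-0.026087+-0.019282=0.0851
k=3 load: inc=-0.019282, refl=-0.019282·-0.200000=0.0039; V=0.104348+-0.019282+0.003856=0.0889
k=4 src: inc=0.003856, refl=0.003856·0.739130=0.0029; V=0.085066+0.003856+0.002850=0.0918
k=5 load: inc=0.002850, refl=0.002850·-0.200000=-0.0006; V=0.088922+0.002850+-0.000570=0.0912
k=6 src: inc=-0.000570, refl=-0.000570·0.739130=-0.0004; V=0.091773+-0.000570+-0.000421=0.0908
k=7 load: inc=-0.000421, refl=-0.000421·-0.200000=0.0001; V=0.091203+-0.000421+0.000084=0.0909
k=8 src: inc=0.000084, refl=0.000084·0.739130=0.0001; V=0.090781+0.000084+0.000062=0.0909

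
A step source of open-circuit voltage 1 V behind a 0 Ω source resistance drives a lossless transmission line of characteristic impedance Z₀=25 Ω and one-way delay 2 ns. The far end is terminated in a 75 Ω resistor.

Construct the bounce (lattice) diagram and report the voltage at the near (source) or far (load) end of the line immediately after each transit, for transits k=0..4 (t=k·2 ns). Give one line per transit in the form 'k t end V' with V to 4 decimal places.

0 0 source 1.0000
1 2 load 1.5000
2 4 source 1.0000
3 6 load 0.7500
4 8 source 1.0000

Γ_L=0.500000, Γ_S=-1.000000; launch V₁=1·25/25=1.000000
k=0 src: V=1.0000
k=1 load: inc=1.000000, refl=1.000000·0.500000=0.5000; V=0.000000+1.000000+0.500000=1.5000
k=2 src: inc=0.500000, refl=0.500000·-1.000000=-0.5000; V=1.000000+0.500000+-0.500000=1.0000
k=3 load: inc=-0.500000, refl=-0.500000·0.500000=-0.2500; V=1.500000+-0.500000+-0.250000=0.7500
k=4 src: inc=-0.250000, refl=-0.250000·-1.000000=0.2500; V=1.000000+-0.250000+0.250000=1.0000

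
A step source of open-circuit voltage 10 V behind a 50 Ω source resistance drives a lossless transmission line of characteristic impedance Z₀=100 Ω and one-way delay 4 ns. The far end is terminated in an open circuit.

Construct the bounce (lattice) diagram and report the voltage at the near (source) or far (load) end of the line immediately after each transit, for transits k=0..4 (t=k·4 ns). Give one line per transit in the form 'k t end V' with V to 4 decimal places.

Γ_L=1.000000, Γ_S=-0.333333; launch V₁=10·100/150=6.666667
k=0 src: V=6.6667
k=1 load: inc=6.666667, refl=6.666667·1.000000=6.6667; V=0.000000+6.666667+6.666667=13.3333
k=2 src: inc=6.666667, refl=6.666667·-0.333333=-2.2222; V=6.666667+6.666667+-2.222222=11.1111
k=3 load: inc=-2.222222, refl=-2.222222·1.000000=-2.2222; V=13.333333+-2.222222+-2.222222=8.8889
k=4 src: inc=-2.222222, refl=-2.222222·-0.333333=0.7407; V=11.111111+-2.222222+0.740741=9.6296

0 0 source 6.6667
1 4 load 13.3333
2 8 source 11.1111
3 12 load 8.8889
4 16 source 9.6296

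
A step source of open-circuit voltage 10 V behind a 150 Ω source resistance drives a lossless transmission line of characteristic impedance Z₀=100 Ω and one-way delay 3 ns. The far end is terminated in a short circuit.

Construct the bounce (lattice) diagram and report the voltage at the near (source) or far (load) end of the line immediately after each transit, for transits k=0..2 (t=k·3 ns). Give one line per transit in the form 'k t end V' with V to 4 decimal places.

0 0 source 4.0000
1 3 load 0.0000
2 6 source -0.8000

Γ_L=-1.000000, Γ_S=0.200000; launch V₁=10·100/250=4.000000
k=0 src: V=4.0000
k=1 load: inc=4.000000, refl=4.000000·-1.000000=-4.0000; V=0.000000+4.000000+-4.000000=0.0000
k=2 src: inc=-4.000000, refl=-4.000000·0.200000=-0.8000; V=4.000000+-4.000000+-0.800000=-0.8000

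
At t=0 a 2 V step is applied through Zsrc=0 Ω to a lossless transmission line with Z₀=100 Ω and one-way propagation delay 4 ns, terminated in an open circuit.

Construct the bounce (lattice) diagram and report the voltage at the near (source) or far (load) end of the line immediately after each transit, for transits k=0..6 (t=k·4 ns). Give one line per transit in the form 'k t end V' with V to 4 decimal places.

0 0 source 2.0000
1 4 load 4.0000
2 8 source 2.0000
3 12 load 0.0000
4 16 source 2.0000
5 20 load 4.0000
6 24 source 2.0000

Γ_L=1.000000, Γ_S=-1.000000; launch V₁=2·100/100=2.000000
k=0 src: V=2.0000
k=1 load: inc=2.000000, refl=2.000000·1.000000=2.0000; V=0.000000+2.000000+2.000000=4.0000
k=2 src: inc=2.000000, refl=2.000000·-1.000000=-2.0000; V=2.000000+2.000000+-2.000000=2.0000
k=3 load: inc=-2.000000, refl=-2.000000·1.000000=-2.0000; V=4.000000+-2.000000+-2.000000=0.0000
k=4 src: inc=-2.000000, refl=-2.000000·-1.000000=2.0000; V=2.000000+-2.000000+2.000000=2.0000
k=5 load: inc=2.000000, refl=2.000000·1.000000=2.0000; V=0.000000+2.000000+2.000000=4.0000
k=6 src: inc=2.000000, refl=2.000000·-1.000000=-2.0000; V=2.000000+2.000000+-2.000000=2.0000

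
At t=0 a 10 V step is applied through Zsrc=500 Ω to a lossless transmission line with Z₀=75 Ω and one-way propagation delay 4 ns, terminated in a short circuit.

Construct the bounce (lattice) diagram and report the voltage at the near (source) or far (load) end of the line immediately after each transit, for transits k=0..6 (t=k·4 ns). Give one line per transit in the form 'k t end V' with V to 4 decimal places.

Γ_L=-1.000000, Γ_S=0.739130; launch V₁=10·75/575=1.304348
k=0 src: V=1.3043
k=1 load: inc=1.304348, refl=1.304348·-1.000000=-1.3043; V=0.000000+1.304348+-1.304348=0.0000
k=2 src: inc=-1.304348, refl=-1.304348·0.739130=-0.9641; V=1.304348+-1.304348+-0.964083=-0.9641
k=3 load: inc=-0.964083, refl=-0.964083·-1.000000=0.9641; V=0.000000+-0.964083+0.964083=0.0000
k=4 src: inc=0.964083, refl=0.964083·0.739130=0.7126; V=-0.964083+0.964083+0.712583=0.7126
k=5 load: inc=0.712583, refl=0.712583·-1.000000=-0.7126; V=0.000000+0.712583+-0.712583=0.0000
k=6 src: inc=-0.712583, refl=-0.712583·0.739130=-0.5267; V=0.712583+-0.712583+-0.526692=-0.5267

0 0 source 1.3043
1 4 load 0.0000
2 8 source -0.9641
3 12 load 0.0000
4 16 source 0.7126
5 20 load 0.0000
6 24 source -0.5267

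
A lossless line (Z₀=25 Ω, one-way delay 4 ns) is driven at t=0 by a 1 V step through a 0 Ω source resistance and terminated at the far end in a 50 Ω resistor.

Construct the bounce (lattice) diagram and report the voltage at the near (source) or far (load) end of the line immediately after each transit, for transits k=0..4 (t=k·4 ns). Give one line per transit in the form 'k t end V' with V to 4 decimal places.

Γ_L=0.333333, Γ_S=-1.000000; launch V₁=1·25/25=1.000000
k=0 src: V=1.0000
k=1 load: inc=1.000000, refl=1.000000·0.333333=0.3333; V=0.000000+1.000000+0.333333=1.3333
k=2 src: inc=0.333333, refl=0.333333·-1.000000=-0.3333; V=1.000000+0.333333+-0.333333=1.0000
k=3 load: inc=-0.333333, refl=-0.333333·0.333333=-0.1111; V=1.333333+-0.333333+-0.111111=0.8889
k=4 src: inc=-0.111111, refl=-0.111111·-1.000000=0.1111; V=1.000000+-0.111111+0.111111=1.0000

0 0 source 1.0000
1 4 load 1.3333
2 8 source 1.0000
3 12 load 0.8889
4 16 source 1.0000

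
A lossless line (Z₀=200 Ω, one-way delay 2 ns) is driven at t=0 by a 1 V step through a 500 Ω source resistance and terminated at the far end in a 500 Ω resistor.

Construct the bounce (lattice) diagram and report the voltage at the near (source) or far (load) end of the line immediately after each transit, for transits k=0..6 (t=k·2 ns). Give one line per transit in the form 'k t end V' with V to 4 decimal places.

0 0 source 0.2857
1 2 load 0.4082
2 4 source 0.4606
3 6 load 0.4831
4 8 source 0.4928
5 10 load 0.4969
6 12 source 0.4987

Γ_L=0.428571, Γ_S=0.428571; launch V₁=1·200/700=0.285714
k=0 src: V=0.2857
k=1 load: inc=0.285714, refl=0.285714·0.428571=0.1224; V=0.000000+0.285714+0.122449=0.4082
k=2 src: inc=0.122449, refl=0.122449·0.428571=0.0525; V=0.285714+0.122449+0.052478=0.4606
k=3 load: inc=0.052478, refl=0.052478·0.428571=0.0225; V=0.408163+0.052478+0.022491=0.4831
k=4 src: inc=0.022491, refl=0.022491·0.428571=0.0096; V=0.460641+0.022491+0.009639=0.4928
k=5 load: inc=0.009639, refl=0.009639·0.428571=0.0041; V=0.483132+0.009639+0.004131=0.4969
k=6 src: inc=0.004131, refl=0.004131·0.428571=0.0018; V=0.492771+0.004131+0.001770=0.4987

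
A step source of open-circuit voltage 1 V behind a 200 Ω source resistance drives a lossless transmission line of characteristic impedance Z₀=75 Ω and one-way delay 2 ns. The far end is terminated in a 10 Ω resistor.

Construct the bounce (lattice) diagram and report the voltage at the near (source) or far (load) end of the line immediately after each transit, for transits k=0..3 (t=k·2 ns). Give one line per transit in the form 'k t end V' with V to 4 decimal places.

0 0 source 0.2727
1 2 load 0.0642
2 4 source -0.0306
3 6 load 0.0419

Γ_L=-0.764706, Γ_S=0.454545; launch V₁=1·75/275=0.272727
k=0 src: V=0.2727
k=1 load: inc=0.272727, refl=0.272727·-0.764706=-0.2086; V=0.000000+0.272727+-0.208556=0.0642
k=2 src: inc=-0.208556, refl=-0.208556·0.454545=-0.0948; V=0.272727+-0.208556+-0.094798=-0.0306
k=3 load: inc=-0.094798, refl=-0.094798·-0.764706=0.0725; V=0.064171+-0.094798+0.072493=0.0419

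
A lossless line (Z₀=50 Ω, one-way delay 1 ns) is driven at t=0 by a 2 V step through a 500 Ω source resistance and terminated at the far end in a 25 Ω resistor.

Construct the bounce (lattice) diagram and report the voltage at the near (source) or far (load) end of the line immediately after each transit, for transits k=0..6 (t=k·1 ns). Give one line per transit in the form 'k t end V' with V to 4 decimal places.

0 0 source 0.1818
1 1 load 0.1212
2 2 source 0.0716
3 3 load 0.0882
4 4 source 0.1017
5 5 load 0.0972
6 6 source 0.0935

Γ_L=-0.333333, Γ_S=0.818182; launch V₁=2·50/550=0.181818
k=0 src: V=0.1818
k=1 load: inc=0.181818, refl=0.181818·-0.333333=-0.0606; V=0.000000+0.181818+-0.060606=0.1212
k=2 src: inc=-0.060606, refl=-0.060606·0.818182=-0.0496; V=0.181818+-0.060606+-0.049587=0.0716
k=3 load: inc=-0.049587, refl=-0.049587·-0.333333=0.0165; V=0.121212+-0.049587+0.016529=0.0882
k=4 src: inc=0.016529, refl=0.016529·0.818182=0.0135; V=0.071625+0.016529+0.013524=0.1017
k=5 load: inc=0.013524, refl=0.013524·-0.333333=-0.0045; V=0.088154+0.013524+-0.004508=0.0972
k=6 src: inc=-0.004508, refl=-0.004508·0.818182=-0.0037; V=0.101678+-0.004508+-0.003688=0.0935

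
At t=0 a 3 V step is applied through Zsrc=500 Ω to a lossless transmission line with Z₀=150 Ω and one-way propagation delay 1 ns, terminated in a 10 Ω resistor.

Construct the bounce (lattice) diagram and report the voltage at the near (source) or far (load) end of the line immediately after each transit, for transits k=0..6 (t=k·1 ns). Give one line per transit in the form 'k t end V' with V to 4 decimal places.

Γ_L=-0.875000, Γ_S=0.538462; launch V₁=3·150/650=0.692308
k=0 src: V=0.6923
k=1 load: inc=0.692308, refl=0.692308·-0.875000=-0.6058; V=0.000000+0.692308+-0.605769=0.0865
k=2 src: inc=-0.605769, refl=-0.605769·0.538462=-0.3262; V=0.692308+-0.605769+-0.326183=-0.2396
k=3 load: inc=-0.326183, refl=-0.326183·-0.875000=0.2854; V=0.086538+-0.326183+0.285411=0.0458
k=4 src: inc=0.285411, refl=0.285411·0.538462=0.1537; V=-0.239645+0.285411+0.153683=0.1994
k=5 load: inc=0.153683, refl=0.153683·-0.875000=-0.1345; V=0.045766+0.153683+-0.134472=0.0650
k=6 src: inc=-0.134472, refl=-0.134472·0.538462=-0.0724; V=0.199448+-0.134472+-0.072408=-0.0074

0 0 source 0.6923
1 1 load 0.0865
2 2 source -0.2396
3 3 load 0.0458
4 4 source 0.1994
5 5 load 0.0650
6 6 source -0.0074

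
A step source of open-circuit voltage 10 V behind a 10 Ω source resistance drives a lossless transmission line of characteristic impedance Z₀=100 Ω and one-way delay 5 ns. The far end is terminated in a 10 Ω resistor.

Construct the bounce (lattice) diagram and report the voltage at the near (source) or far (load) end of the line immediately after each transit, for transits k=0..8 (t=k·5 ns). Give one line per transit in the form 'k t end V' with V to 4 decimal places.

0 0 source 9.0909
1 5 load 1.6529
2 10 source 7.7385
3 15 load 2.7594
4 20 source 6.8332
5 25 load 3.5001
6 30 source 6.2272
7 35 load 3.9959
8 40 source 5.8215

Γ_L=-0.818182, Γ_S=-0.818182; launch V₁=10·100/110=9.090909
k=0 src: V=9.0909
k=1 load: inc=9.090909, refl=9.090909·-0.818182=-7.4380; V=0.000000+9.090909+-7.438017=1.6529
k=2 src: inc=-7.438017, refl=-7.438017·-0.818182=6.0856; V=9.090909+-7.438017+6.085650=7.7385
k=3 load: inc=6.085650, refl=6.085650·-0.818182=-4.9792; V=1.652893+6.085650+-4.979168=2.7594
k=4 src: inc=-4.979168, refl=-4.979168·-0.818182=4.0739; V=7.738542+-4.979168+4.073865=6.8332
k=5 load: inc=4.073865, refl=4.073865·-0.818182=-3.3332; V=2.759374+4.073865+-3.333162=3.5001
k=6 src: inc=-3.333162, refl=-3.333162·-0.818182=2.7271; V=6.833239+-3.333162+2.727133=6.2272
k=7 load: inc=2.727133, refl=2.727133·-0.818182=-2.2313; V=3.500077+2.727133+-2.231290=3.9959
k=8 src: inc=-2.231290, refl=-2.231290·-0.818182=1.8256; V=6.227210+-2.231290+1.825601=5.8215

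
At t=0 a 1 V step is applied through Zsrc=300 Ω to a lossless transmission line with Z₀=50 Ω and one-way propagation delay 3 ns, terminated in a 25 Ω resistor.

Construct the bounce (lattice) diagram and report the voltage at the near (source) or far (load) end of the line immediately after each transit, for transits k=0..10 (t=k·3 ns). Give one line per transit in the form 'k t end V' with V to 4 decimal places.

0 0 source 0.1429
1 3 load 0.0952
2 6 source 0.0612
3 9 load 0.0726
4 12 source 0.0807
5 15 load 0.0780
6 18 source 0.0760
7 21 load 0.0767
8 24 source 0.0771
9 27 load 0.0770
10 30 source 0.0769

Γ_L=-0.333333, Γ_S=0.714286; launch V₁=1·50/350=0.142857
k=0 src: V=0.1429
k=1 load: inc=0.142857, refl=0.142857·-0.333333=-0.0476; V=0.000000+0.142857+-0.047619=0.0952
k=2 src: inc=-0.047619, refl=-0.047619·0.714286=-0.0340; V=0.142857+-0.047619+-0.034014=0.0612
k=3 load: inc=-0.034014, refl=-0.034014·-0.333333=0.0113; V=0.095238+-0.034014+0.011338=0.0726
k=4 src: inc=0.011338, refl=0.011338·0.714286=0.0081; V=0.061224+0.011338+0.008098=0.0807
k=5 load: inc=0.008098, refl=0.008098·-0.333333=-0.0027; V=0.072562+0.008098+-0.002699=0.0780
k=6 src: inc=-0.002699, refl=-0.002699·0.714286=-0.0019; V=0.080661+-0.002699+-0.001928=0.0760
k=7 load: inc=-0.001928, refl=-0.001928·-0.333333=0.0006; V=0.077961+-0.001928+0.000643=0.0767
k=8 src: inc=0.000643, refl=0.000643·0.714286=0.0005; V=0.076033+0.000643+0.000459=0.0771
k=9 load: inc=0.000459, refl=0.000459·-0.333333=-0.0002; V=0.076676+0.000459+-0.000153=0.0770
k=10 src: inc=-0.000153, refl=-0.000153·0.714286=-0.0001; V=0.077135+-0.000153+-0.000109=0.0769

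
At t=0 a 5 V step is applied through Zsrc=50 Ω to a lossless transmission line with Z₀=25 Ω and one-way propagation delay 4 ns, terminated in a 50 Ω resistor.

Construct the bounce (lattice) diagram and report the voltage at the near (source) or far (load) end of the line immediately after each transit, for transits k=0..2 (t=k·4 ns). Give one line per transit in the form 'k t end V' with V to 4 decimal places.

0 0 source 1.6667
1 4 load 2.2222
2 8 source 2.4074

Γ_L=0.333333, Γ_S=0.333333; launch V₁=5·25/75=1.666667
k=0 src: V=1.6667
k=1 load: inc=1.666667, refl=1.666667·0.333333=0.5556; V=0.000000+1.666667+0.555556=2.2222
k=2 src: inc=0.555556, refl=0.555556·0.333333=0.1852; V=1.666667+0.555556+0.185185=2.4074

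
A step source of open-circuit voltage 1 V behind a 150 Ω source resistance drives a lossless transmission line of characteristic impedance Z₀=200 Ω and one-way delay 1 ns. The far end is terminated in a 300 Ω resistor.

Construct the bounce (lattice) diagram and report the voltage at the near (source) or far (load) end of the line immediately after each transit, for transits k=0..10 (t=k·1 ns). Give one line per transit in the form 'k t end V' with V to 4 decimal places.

Γ_L=0.200000, Γ_S=-0.142857; launch V₁=1·200/350=0.571429
k=0 src: V=0.5714
k=1 load: inc=0.571429, refl=0.571429·0.200000=0.1143; V=0.000000+0.571429+0.114286=0.6857
k=2 src: inc=0.114286, refl=0.114286·-0.142857=-0.0163; V=0.571429+0.114286+-0.016327=0.6694
k=3 load: inc=-0.016327, refl=-0.016327·0.200000=-0.0033; V=0.685714+-0.016327+-0.003265=0.6661
k=4 src: inc=-0.003265, refl=-0.003265·-0.142857=0.0005; V=0.669388+-0.003265+0.000466=0.6666
k=5 load: inc=0.000466, refl=0.000466·0.200000=0.0001; V=0.666122+0.000466+0.000093=0.6667
k=6 src: inc=0.000093, refl=0.000093·-0.142857=-0.0000; V=0.666589+0.000093+-0.000013=0.6667
k=7 load: inc=-0.000013, refl=-0.000013·0.200000=-0.0000; V=0.666682+-0.000013+-0.000003=0.6667
k=8 src: inc=-0.000003, refl=-0.000003·-0.142857=0.0000; V=0.666669+-0.000003+0.000000=0.6667
k=9 load: inc=0.000000, refl=0.000000·0.200000=0.0000; V=0.666666+0.000000+0.000000=0.6667
k=10 src: inc=0.000000, refl=0.000000·-0.142857=-0.0000; V=0.666667+0.000000+-0.000000=0.6667

0 0 source 0.5714
1 1 load 0.6857
2 2 source 0.6694
3 3 load 0.6661
4 4 source 0.6666
5 5 load 0.6667
6 6 source 0.6667
7 7 load 0.6667
8 8 source 0.6667
9 9 load 0.6667
10 10 source 0.6667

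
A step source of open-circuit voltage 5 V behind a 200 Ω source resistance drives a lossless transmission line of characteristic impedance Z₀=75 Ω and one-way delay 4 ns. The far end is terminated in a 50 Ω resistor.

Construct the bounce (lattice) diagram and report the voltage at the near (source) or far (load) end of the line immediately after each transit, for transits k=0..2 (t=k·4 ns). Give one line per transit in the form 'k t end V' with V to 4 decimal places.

0 0 source 1.3636
1 4 load 1.0909
2 8 source 0.9669

Γ_L=-0.200000, Γ_S=0.454545; launch V₁=5·75/275=1.363636
k=0 src: V=1.3636
k=1 load: inc=1.363636, refl=1.363636·-0.200000=-0.2727; V=0.000000+1.363636+-0.272727=1.0909
k=2 src: inc=-0.272727, refl=-0.272727·0.454545=-0.1240; V=1.363636+-0.272727+-0.123967=0.9669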